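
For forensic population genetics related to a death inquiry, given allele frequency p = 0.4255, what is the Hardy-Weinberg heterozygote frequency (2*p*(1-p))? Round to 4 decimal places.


Hardy-Weinberg heterozygote frequency:
q = 1 - p = 1 - 0.4255 = 0.5745
2pq = 2 * 0.4255 * 0.5745 = 0.4889

0.4889


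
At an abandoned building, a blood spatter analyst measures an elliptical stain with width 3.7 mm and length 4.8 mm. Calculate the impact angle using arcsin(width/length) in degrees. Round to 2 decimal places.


Blood spatter impact angle calculation:
width / length = 3.7 / 4.8 = 0.770833
angle = arcsin(0.770833)
angle = 50.43 degrees

50.43


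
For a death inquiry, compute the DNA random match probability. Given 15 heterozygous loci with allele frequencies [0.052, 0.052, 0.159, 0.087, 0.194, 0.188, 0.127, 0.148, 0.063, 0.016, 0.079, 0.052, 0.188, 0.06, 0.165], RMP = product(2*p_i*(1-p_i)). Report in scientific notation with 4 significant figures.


Computing RMP for 15 loci:
Locus 1: 2 * 0.052 * 0.948 = 0.098592
Locus 2: 2 * 0.052 * 0.948 = 0.098592
Locus 3: 2 * 0.159 * 0.841 = 0.267438
Locus 4: 2 * 0.087 * 0.913 = 0.158862
Locus 5: 2 * 0.194 * 0.806 = 0.312728
Locus 6: 2 * 0.188 * 0.812 = 0.305312
Locus 7: 2 * 0.127 * 0.873 = 0.221742
Locus 8: 2 * 0.148 * 0.852 = 0.252192
Locus 9: 2 * 0.063 * 0.937 = 0.118062
Locus 10: 2 * 0.016 * 0.984 = 0.031488
Locus 11: 2 * 0.079 * 0.921 = 0.145518
Locus 12: 2 * 0.052 * 0.948 = 0.098592
Locus 13: 2 * 0.188 * 0.812 = 0.305312
Locus 14: 2 * 0.06 * 0.94 = 0.1128
Locus 15: 2 * 0.165 * 0.835 = 0.27555
RMP = 1.116e-12

1.116e-12


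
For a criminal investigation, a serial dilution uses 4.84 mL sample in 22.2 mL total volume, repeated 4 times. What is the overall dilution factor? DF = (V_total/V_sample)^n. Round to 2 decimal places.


Dilution factor calculation:
Single dilution = V_total / V_sample = 22.2 / 4.84 ≈ 4.586777
Number of dilutions = 4
Total DF = (22.2 / 4.84)^4 (full precision, rounded at the end) = 442.62

442.62


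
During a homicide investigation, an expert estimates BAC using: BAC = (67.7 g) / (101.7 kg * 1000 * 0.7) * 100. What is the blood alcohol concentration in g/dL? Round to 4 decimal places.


Applying the Widmark formula:
BAC = (dose_g / (body_wt * 1000 * r)) * 100
Denominator = 101.7 * 1000 * 0.7 = 71190
BAC = (67.7 / 71190) * 100
BAC = 0.0951 g/dL

0.0951


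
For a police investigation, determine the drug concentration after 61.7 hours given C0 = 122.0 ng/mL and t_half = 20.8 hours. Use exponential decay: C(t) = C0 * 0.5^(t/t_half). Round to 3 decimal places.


Drug concentration decay:
Number of half-lives = t / t_half = 61.7 / 20.8 = 2.966346
Decay factor = 0.5^2.966346 = 0.12795017
C(t) = 122.0 * 0.12795017 = 15.610 ng/mL

15.610


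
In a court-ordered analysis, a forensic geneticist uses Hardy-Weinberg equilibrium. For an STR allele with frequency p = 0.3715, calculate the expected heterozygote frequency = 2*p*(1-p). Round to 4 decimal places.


Hardy-Weinberg heterozygote frequency:
q = 1 - p = 1 - 0.3715 = 0.6285
2pq = 2 * 0.3715 * 0.6285 = 0.4670

0.4670


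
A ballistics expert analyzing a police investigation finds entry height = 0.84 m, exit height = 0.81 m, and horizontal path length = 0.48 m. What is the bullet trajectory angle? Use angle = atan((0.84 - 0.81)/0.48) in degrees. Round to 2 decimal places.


Bullet trajectory angle:
Height difference = 0.84 - 0.81 = 0.03 m
angle = atan(0.03 / 0.48)
angle = atan(0.0625)
angle = 3.58 degrees

3.58


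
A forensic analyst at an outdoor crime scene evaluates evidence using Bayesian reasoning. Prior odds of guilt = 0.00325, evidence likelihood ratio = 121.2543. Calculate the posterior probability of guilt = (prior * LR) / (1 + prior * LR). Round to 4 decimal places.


Bayesian evidence evaluation:
Posterior odds = prior_odds * LR = 0.00325 * 121.2543 = 0.3940765
Posterior probability = posterior_odds / (1 + posterior_odds)
= 0.3940765 / (1 + 0.3940765)
= 0.3940765 / 1.3940765
= 0.2827

0.2827


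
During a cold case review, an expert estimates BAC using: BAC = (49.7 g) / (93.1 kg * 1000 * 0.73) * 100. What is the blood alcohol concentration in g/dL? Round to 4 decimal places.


Applying the Widmark formula:
BAC = (dose_g / (body_wt * 1000 * r)) * 100
Denominator = 93.1 * 1000 * 0.73 = 67963
BAC = (49.7 / 67963) * 100
BAC = 0.0731 g/dL

0.0731


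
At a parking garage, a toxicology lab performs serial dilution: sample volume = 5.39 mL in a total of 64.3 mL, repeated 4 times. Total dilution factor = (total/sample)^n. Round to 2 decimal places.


Dilution factor calculation:
Single dilution = V_total / V_sample = 64.3 / 5.39 ≈ 11.929499
Number of dilutions = 4
Total DF = (64.3 / 5.39)^4 (full precision, rounded at the end) = 20252.98

20252.98


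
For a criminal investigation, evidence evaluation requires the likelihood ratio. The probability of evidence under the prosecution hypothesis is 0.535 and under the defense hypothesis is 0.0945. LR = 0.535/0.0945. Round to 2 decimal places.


Likelihood ratio calculation:
LR = P(E|Hp) / P(E|Hd)
LR = 0.535 / 0.0945
LR = 5.66

5.66


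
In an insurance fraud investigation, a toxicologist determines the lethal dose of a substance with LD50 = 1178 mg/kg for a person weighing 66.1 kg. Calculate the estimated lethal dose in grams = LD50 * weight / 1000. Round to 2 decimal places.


Lethal dose calculation:
Lethal dose = LD50 * body_weight / 1000
= 1178 * 66.1 / 1000
= 77865.8 / 1000
= 77.87 g

77.87


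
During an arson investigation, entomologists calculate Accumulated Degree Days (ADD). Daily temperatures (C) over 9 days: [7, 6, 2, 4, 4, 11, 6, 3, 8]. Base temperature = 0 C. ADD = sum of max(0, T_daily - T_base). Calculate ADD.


Computing ADD day by day:
Day 1: max(0, 7 - 0) = 7
Day 2: max(0, 6 - 0) = 6
Day 3: max(0, 2 - 0) = 2
Day 4: max(0, 4 - 0) = 4
Day 5: max(0, 4 - 0) = 4
Day 6: max(0, 11 - 0) = 11
Day 7: max(0, 6 - 0) = 6
Day 8: max(0, 3 - 0) = 3
Day 9: max(0, 8 - 0) = 8
Total ADD = 51

51


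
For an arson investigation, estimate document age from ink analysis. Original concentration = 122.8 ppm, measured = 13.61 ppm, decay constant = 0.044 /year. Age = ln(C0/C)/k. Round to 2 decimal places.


Document age estimation:
C0/C = 122.8 / 13.61 = 9.022777
ln(C0/C) = 2.199752
t = 2.199752 / 0.044 = 49.99 years

49.99


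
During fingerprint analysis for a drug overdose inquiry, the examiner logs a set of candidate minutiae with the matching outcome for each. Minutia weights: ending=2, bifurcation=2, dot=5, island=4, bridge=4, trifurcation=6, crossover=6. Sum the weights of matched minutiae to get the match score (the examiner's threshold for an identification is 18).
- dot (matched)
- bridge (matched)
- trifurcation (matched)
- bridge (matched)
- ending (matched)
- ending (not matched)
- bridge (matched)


Weighted minutiae match score:
  dot: matched, +5 (running total 5)
  bridge: matched, +4 (running total 9)
  trifurcation: matched, +6 (running total 15)
  bridge: matched, +4 (running total 19)
  ending: matched, +2 (running total 21)
  ending: not matched, +0
  bridge: matched, +4 (running total 25)
Total score = 25
Threshold = 18; verdict = identification

25


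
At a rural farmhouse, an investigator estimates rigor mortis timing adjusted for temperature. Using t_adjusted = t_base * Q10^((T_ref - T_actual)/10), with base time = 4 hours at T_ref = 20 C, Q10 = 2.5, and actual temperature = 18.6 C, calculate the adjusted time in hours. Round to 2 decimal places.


Rigor mortis time adjustment:
Exponent = (T_ref - T_actual) / 10 = (20 - 18.6) / 10 = 0.14
Q10 factor = 2.5^0.14 = 1.13687
t_adjusted = 4 * 1.13687 = 4.55 hours

4.55


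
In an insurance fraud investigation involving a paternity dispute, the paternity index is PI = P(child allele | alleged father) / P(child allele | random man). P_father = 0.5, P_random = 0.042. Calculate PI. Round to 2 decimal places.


Paternity Index calculation:
PI = P(allele|father) / P(allele|random)
PI = 0.5 / 0.042
PI = 11.90

11.90


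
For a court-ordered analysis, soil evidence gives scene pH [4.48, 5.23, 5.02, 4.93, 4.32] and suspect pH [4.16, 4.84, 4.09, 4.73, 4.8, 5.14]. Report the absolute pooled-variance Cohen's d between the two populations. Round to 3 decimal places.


Pooled-variance Cohen's d for soil pH comparison:
Scene mean = 23.98 / 5 = 4.796
Suspect mean = 27.76 / 6 = 4.626667
Scene sample variance s_s^2 = 0.14573
Suspect sample variance s_c^2 = 0.171107
Pooled variance = ((n_s-1)*s_s^2 + (n_c-1)*s_c^2) / (n_s + n_c - 2) = 0.159828
Pooled SD = sqrt(0.159828) = 0.399785
Mean difference = 0.169333
|d| = |0.169333| / 0.399785 = 0.424

0.424


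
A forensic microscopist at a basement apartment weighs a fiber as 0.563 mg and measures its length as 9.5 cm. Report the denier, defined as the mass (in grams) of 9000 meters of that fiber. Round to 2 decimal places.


Denier calculation:
Mass in grams = 0.563 mg / 1000 = 0.000563 g
Length in meters = 9.5 cm / 100 = 0.095 m
Linear density = mass / length = 0.000563 / 0.095 = 0.00592632 g/m
Denier = (g/m) * 9000 = 0.00592632 * 9000 = 53.34

53.34


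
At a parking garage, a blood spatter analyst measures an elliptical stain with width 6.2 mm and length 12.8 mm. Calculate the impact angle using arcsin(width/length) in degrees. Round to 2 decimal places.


Blood spatter impact angle calculation:
width / length = 6.2 / 12.8 = 0.484375
angle = arcsin(0.484375)
angle = 28.97 degrees

28.97


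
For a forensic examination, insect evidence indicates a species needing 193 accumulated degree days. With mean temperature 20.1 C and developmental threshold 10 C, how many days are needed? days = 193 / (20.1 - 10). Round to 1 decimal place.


Insect development time:
Effective temperature = avg_temp - T_base = 20.1 - 10 = 10.1 C
Days = ADD / effective_temp = 193 / 10.1 = 19.1 days

19.1


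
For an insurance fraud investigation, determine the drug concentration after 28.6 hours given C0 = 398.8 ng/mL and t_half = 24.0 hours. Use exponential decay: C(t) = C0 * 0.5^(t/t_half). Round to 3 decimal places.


Drug concentration decay:
Number of half-lives = t / t_half = 28.6 / 24.0 = 1.191667
Decay factor = 0.5^1.191667 = 0.4377967
C(t) = 398.8 * 0.4377967 = 174.593 ng/mL

174.593


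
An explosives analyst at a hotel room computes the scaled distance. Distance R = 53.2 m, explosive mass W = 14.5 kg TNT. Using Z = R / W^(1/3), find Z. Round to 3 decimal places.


Scaled distance calculation:
W^(1/3) = 14.5^(1/3) = 2.438499
Z = R / W^(1/3) = 53.2 / 2.438499
Z = 21.817 m/kg^(1/3)

21.817


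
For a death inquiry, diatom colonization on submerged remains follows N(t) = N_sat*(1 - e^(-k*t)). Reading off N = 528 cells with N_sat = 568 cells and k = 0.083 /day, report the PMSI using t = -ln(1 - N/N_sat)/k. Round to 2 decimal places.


PMSI from diatom colonization curve:
N / N_sat = 528 / 568 = 0.929577
1 - N/N_sat = 0.070423
ln(1 - N/N_sat) = -2.653235
t = -ln(1 - N/N_sat) / k = -(-2.653235) / 0.083 = 31.97 days

31.97


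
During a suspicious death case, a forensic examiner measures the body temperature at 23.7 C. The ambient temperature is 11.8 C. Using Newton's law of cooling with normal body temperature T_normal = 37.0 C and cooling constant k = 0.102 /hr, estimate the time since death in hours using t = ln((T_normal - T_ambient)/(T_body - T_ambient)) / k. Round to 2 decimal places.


Using Newton's law of cooling:
t = ln((T_normal - T_ambient) / (T_body - T_ambient)) / k
T_normal - T_ambient = 25.2
T_body - T_ambient = 11.9
Ratio = 2.117647
ln(ratio) = 0.750306
t = 0.750306 / 0.102 = 7.36 hours

7.36


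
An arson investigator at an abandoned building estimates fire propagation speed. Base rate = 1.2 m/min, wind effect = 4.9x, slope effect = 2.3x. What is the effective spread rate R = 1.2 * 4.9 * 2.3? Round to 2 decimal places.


Fire spread rate calculation:
R = R0 * wind_factor * slope_factor
= 1.2 * 4.9 * 2.3
= 5.88 * 2.3
= 13.52 m/min

13.52


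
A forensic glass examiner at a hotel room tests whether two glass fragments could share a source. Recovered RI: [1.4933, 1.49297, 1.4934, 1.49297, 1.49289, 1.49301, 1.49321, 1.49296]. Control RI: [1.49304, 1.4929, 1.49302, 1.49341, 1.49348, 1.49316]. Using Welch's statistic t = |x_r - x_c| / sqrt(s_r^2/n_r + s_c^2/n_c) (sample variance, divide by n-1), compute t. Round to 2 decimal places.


Welch's t-criterion for glass RI comparison:
Recovered mean = sum / n_r = 11.94471 / 8 = 1.4930888
Control mean = sum / n_c = 8.95901 / 6 = 1.4931683
Recovered sample variance s_r^2 = 3.52411e-08
Control sample variance s_c^2 = 5.32167e-08
Welch SE (unpooled) = sqrt(s_r^2/n_r + s_c^2/n_c) = sqrt(4.40513e-09 + 8.86944e-09) = sqrt(1.32746e-08) = 0.000115215
|mean_r - mean_c| = 7.95833e-05
t = 7.95833e-05 / 0.000115215 = 0.69

0.69


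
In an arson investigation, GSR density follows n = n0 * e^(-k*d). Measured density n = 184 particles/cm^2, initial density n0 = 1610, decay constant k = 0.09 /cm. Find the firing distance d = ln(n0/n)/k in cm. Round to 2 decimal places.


GSR distance calculation:
n0/n = 1610 / 184 = 8.75
ln(n0/n) = 2.169054
d = 2.169054 / 0.09 = 24.10 cm

24.10


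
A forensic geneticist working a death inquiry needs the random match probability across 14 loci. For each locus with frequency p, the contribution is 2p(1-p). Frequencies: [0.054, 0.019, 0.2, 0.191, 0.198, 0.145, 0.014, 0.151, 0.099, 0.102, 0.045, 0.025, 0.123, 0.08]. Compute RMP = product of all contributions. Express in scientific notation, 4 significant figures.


Computing RMP for 14 loci:
Locus 1: 2 * 0.054 * 0.946 = 0.102168
Locus 2: 2 * 0.019 * 0.981 = 0.037278
Locus 3: 2 * 0.2 * 0.8 = 0.32
Locus 4: 2 * 0.191 * 0.809 = 0.309038
Locus 5: 2 * 0.198 * 0.802 = 0.317592
Locus 6: 2 * 0.145 * 0.855 = 0.24795
Locus 7: 2 * 0.014 * 0.986 = 0.027608
Locus 8: 2 * 0.151 * 0.849 = 0.256398
Locus 9: 2 * 0.099 * 0.901 = 0.178398
Locus 10: 2 * 0.102 * 0.898 = 0.183192
Locus 11: 2 * 0.045 * 0.955 = 0.08595
Locus 12: 2 * 0.025 * 0.975 = 0.04875
Locus 13: 2 * 0.123 * 0.877 = 0.215742
Locus 14: 2 * 0.08 * 0.92 = 0.1472
RMP = 9.130e-13

9.130e-13


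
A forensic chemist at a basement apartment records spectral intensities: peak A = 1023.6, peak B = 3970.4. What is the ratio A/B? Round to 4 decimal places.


Spectral peak ratio:
Peak A = 1023.6 counts
Peak B = 3970.4 counts
Ratio = 1023.6 / 3970.4 = 0.2578

0.2578


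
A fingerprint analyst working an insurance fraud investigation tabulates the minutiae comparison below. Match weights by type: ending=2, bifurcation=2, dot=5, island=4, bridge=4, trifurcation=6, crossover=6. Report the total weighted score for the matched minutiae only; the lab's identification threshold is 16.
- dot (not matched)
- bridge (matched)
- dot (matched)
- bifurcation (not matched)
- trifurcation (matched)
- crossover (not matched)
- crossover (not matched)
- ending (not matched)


Weighted minutiae match score:
  dot: not matched, +0
  bridge: matched, +4 (running total 4)
  dot: matched, +5 (running total 9)
  bifurcation: not matched, +0
  trifurcation: matched, +6 (running total 15)
  crossover: not matched, +0
  crossover: not matched, +0
  ending: not matched, +0
Total score = 15
Threshold = 16; verdict = inconclusive

15


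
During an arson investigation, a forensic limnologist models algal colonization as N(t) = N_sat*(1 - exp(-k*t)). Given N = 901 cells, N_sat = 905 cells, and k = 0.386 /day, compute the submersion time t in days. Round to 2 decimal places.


PMSI from diatom colonization curve:
N / N_sat = 901 / 905 = 0.99558
1 - N/N_sat = 0.00442
ln(1 - N/N_sat) = -5.421616
t = -ln(1 - N/N_sat) / k = -(-5.421616) / 0.386 = 14.05 days

14.05


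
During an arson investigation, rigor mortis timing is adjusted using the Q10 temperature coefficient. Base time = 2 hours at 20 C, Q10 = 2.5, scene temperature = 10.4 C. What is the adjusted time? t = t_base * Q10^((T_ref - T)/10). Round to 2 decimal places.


Rigor mortis time adjustment:
Exponent = (T_ref - T_actual) / 10 = (20 - 10.4) / 10 = 0.96
Q10 factor = 2.5^0.96 = 2.41003
t_adjusted = 2 * 2.41003 = 4.82 hours

4.82


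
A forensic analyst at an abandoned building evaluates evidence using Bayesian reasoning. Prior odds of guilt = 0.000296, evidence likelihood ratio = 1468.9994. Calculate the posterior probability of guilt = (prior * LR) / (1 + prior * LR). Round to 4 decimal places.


Bayesian evidence evaluation:
Posterior odds = prior_odds * LR = 0.000296 * 1468.9994 = 0.4348238
Posterior probability = posterior_odds / (1 + posterior_odds)
= 0.4348238 / (1 + 0.4348238)
= 0.4348238 / 1.4348238
= 0.3031

0.3031


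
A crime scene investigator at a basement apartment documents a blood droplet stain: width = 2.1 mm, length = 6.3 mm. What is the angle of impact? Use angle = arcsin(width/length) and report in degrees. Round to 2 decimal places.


Blood spatter impact angle calculation:
width / length = 2.1 / 6.3 = 0.333333
angle = arcsin(0.333333)
angle = 19.47 degrees

19.47


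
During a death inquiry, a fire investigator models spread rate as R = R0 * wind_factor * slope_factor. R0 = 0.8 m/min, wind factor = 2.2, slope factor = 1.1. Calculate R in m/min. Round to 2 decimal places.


Fire spread rate calculation:
R = R0 * wind_factor * slope_factor
= 0.8 * 2.2 * 1.1
= 1.76 * 1.1
= 1.94 m/min

1.94


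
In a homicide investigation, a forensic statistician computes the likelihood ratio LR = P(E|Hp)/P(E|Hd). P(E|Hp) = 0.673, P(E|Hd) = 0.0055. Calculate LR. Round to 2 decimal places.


Likelihood ratio calculation:
LR = P(E|Hp) / P(E|Hd)
LR = 0.673 / 0.0055
LR = 122.36

122.36


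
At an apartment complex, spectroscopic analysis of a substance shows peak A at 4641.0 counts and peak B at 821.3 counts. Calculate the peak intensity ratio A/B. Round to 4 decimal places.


Spectral peak ratio:
Peak A = 4641.0 counts
Peak B = 821.3 counts
Ratio = 4641.0 / 821.3 = 5.6508

5.6508


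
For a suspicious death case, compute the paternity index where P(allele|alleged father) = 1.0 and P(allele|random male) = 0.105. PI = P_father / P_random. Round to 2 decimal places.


Paternity Index calculation:
PI = P(allele|father) / P(allele|random)
PI = 1.0 / 0.105
PI = 9.52

9.52


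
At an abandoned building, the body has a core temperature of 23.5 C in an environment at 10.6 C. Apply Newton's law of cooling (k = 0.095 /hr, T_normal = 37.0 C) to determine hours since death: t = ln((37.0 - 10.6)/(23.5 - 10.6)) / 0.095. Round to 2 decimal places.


Using Newton's law of cooling:
t = ln((T_normal - T_ambient) / (T_body - T_ambient)) / k
T_normal - T_ambient = 26.4
T_body - T_ambient = 12.9
Ratio = 2.046512
ln(ratio) = 0.716137
t = 0.716137 / 0.095 = 7.54 hours

7.54


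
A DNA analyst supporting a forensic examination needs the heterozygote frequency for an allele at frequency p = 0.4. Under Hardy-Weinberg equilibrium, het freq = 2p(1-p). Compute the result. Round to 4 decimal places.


Hardy-Weinberg heterozygote frequency:
q = 1 - p = 1 - 0.4 = 0.6
2pq = 2 * 0.4 * 0.6 = 0.4800

0.4800


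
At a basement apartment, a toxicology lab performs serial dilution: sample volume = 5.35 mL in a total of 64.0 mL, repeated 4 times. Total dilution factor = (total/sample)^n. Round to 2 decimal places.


Dilution factor calculation:
Single dilution = V_total / V_sample = 64.0 / 5.35 ≈ 11.962617
Number of dilutions = 4
Total DF = (64.0 / 5.35)^4 (full precision, rounded at the end) = 20478.81

20478.81


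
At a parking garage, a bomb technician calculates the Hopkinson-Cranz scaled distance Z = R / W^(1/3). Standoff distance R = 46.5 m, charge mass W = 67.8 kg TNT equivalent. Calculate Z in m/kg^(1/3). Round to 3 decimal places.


Scaled distance calculation:
W^(1/3) = 67.8^(1/3) = 4.07765
Z = R / W^(1/3) = 46.5 / 4.07765
Z = 11.404 m/kg^(1/3)

11.404


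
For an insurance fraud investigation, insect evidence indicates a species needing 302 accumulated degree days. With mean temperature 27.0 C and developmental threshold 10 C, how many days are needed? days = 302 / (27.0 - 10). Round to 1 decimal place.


Insect development time:
Effective temperature = avg_temp - T_base = 27.0 - 10 = 17.0 C
Days = ADD / effective_temp = 302 / 17.0 = 17.8 days

17.8


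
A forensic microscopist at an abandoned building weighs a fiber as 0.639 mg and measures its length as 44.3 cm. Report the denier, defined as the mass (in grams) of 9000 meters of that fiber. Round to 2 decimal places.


Denier calculation:
Mass in grams = 0.639 mg / 1000 = 0.000639 g
Length in meters = 44.3 cm / 100 = 0.443 m
Linear density = mass / length = 0.000639 / 0.443 = 0.00144244 g/m
Denier = (g/m) * 9000 = 0.00144244 * 9000 = 12.98

12.98


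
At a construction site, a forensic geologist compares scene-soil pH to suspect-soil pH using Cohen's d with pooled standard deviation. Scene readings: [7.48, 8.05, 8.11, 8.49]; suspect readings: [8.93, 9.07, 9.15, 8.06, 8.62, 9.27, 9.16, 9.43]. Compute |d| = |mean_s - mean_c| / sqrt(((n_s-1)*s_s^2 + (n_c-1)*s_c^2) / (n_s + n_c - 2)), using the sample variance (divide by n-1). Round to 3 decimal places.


Pooled-variance Cohen's d for soil pH comparison:
Scene mean = 32.13 / 4 = 8.0325
Suspect mean = 71.69 / 8 = 8.96125
Scene sample variance s_s^2 = 0.173625
Suspect sample variance s_c^2 = 0.190241
Pooled variance = ((n_s-1)*s_s^2 + (n_c-1)*s_c^2) / (n_s + n_c - 2) = 0.185256
Pooled SD = sqrt(0.185256) = 0.430414
Mean difference = -0.92875
|d| = |-0.92875| / 0.430414 = 2.158

2.158


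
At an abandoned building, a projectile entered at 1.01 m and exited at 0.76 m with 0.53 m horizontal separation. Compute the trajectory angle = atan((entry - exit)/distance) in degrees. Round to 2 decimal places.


Bullet trajectory angle:
Height difference = 1.01 - 0.76 = 0.25 m
angle = atan(0.25 / 0.53)
angle = atan(0.471698)
angle = 25.25 degrees

25.25


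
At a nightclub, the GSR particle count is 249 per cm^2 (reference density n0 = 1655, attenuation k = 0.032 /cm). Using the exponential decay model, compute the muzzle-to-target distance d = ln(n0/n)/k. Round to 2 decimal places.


GSR distance calculation:
n0/n = 1655 / 249 = 6.646586
ln(n0/n) = 1.894103
d = 1.894103 / 0.032 = 59.19 cm

59.19


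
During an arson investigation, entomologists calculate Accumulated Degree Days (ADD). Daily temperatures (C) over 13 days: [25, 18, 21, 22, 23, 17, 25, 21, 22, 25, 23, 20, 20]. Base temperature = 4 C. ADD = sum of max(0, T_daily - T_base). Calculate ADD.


Computing ADD day by day:
Day 1: max(0, 25 - 4) = 21
Day 2: max(0, 18 - 4) = 14
Day 3: max(0, 21 - 4) = 17
Day 4: max(0, 22 - 4) = 18
Day 5: max(0, 23 - 4) = 19
Day 6: max(0, 17 - 4) = 13
Day 7: max(0, 25 - 4) = 21
Day 8: max(0, 21 - 4) = 17
Day 9: max(0, 22 - 4) = 18
Day 10: max(0, 25 - 4) = 21
Day 11: max(0, 23 - 4) = 19
Day 12: max(0, 20 - 4) = 16
Day 13: max(0, 20 - 4) = 16
Total ADD = 230

230


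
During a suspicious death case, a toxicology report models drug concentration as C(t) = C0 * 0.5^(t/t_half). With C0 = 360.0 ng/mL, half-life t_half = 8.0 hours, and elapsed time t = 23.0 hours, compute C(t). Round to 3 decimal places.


Drug concentration decay:
Number of half-lives = t / t_half = 23.0 / 8.0 = 2.875
Decay factor = 0.5^2.875 = 0.13631347
C(t) = 360.0 * 0.13631347 = 49.073 ng/mL

49.073


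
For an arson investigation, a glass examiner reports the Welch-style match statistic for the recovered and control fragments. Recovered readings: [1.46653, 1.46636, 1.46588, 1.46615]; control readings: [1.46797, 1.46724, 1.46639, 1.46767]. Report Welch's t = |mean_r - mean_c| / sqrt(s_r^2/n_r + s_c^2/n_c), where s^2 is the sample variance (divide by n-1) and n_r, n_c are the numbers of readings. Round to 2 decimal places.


Welch's t-criterion for glass RI comparison:
Recovered mean = sum / n_r = 5.86492 / 4 = 1.46623
Control mean = sum / n_c = 5.86927 / 4 = 1.4673175
Recovered sample variance s_r^2 = 7.86e-08
Control sample variance s_c^2 = 4.72092e-07
Welch SE (unpooled) = sqrt(s_r^2/n_r + s_c^2/n_c) = sqrt(1.965e-08 + 1.18023e-07) = sqrt(1.37673e-07) = 0.000371043
|mean_r - mean_c| = 0.0010875
t = 0.0010875 / 0.000371043 = 2.93

2.93


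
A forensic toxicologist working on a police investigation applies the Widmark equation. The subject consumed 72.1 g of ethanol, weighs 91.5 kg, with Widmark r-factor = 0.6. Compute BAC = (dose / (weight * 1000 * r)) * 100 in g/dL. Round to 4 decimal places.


Applying the Widmark formula:
BAC = (dose_g / (body_wt * 1000 * r)) * 100
Denominator = 91.5 * 1000 * 0.6 = 54900
BAC = (72.1 / 54900) * 100
BAC = 0.1313 g/dL

0.1313


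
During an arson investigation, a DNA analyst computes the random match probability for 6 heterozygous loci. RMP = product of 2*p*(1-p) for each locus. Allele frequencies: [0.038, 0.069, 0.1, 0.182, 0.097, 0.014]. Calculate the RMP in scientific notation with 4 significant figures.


Computing RMP for 6 loci:
Locus 1: 2 * 0.038 * 0.962 = 0.073112
Locus 2: 2 * 0.069 * 0.931 = 0.128478
Locus 3: 2 * 0.1 * 0.9 = 0.18
Locus 4: 2 * 0.182 * 0.818 = 0.297752
Locus 5: 2 * 0.097 * 0.903 = 0.175182
Locus 6: 2 * 0.014 * 0.986 = 0.027608
RMP = 2.435e-06

2.435e-06


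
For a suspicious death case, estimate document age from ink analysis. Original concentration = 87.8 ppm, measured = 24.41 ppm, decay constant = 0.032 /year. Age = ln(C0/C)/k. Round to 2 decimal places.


Document age estimation:
C0/C = 87.8 / 24.41 = 3.596887
ln(C0/C) = 1.280069
t = 1.280069 / 0.032 = 40.00 years

40.00


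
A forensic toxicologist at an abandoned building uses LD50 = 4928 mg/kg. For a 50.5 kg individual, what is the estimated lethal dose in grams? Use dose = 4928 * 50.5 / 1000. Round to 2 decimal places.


Lethal dose calculation:
Lethal dose = LD50 * body_weight / 1000
= 4928 * 50.5 / 1000
= 248864 / 1000
= 248.86 g

248.86


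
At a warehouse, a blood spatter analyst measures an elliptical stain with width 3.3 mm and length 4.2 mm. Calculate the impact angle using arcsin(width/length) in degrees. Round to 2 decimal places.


Blood spatter impact angle calculation:
width / length = 3.3 / 4.2 = 0.785714
angle = arcsin(0.785714)
angle = 51.79 degrees

51.79


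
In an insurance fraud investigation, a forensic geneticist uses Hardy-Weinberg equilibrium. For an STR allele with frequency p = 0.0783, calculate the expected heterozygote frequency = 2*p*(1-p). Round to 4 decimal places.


Hardy-Weinberg heterozygote frequency:
q = 1 - p = 1 - 0.0783 = 0.9217
2pq = 2 * 0.0783 * 0.9217 = 0.1443

0.1443


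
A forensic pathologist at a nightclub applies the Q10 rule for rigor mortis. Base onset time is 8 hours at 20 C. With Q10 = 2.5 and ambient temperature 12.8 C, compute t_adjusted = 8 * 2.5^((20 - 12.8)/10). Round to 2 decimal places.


Rigor mortis time adjustment:
Exponent = (T_ref - T_actual) / 10 = (20 - 12.8) / 10 = 0.72
Q10 factor = 2.5^0.72 = 1.93427
t_adjusted = 8 * 1.93427 = 15.47 hours

15.47


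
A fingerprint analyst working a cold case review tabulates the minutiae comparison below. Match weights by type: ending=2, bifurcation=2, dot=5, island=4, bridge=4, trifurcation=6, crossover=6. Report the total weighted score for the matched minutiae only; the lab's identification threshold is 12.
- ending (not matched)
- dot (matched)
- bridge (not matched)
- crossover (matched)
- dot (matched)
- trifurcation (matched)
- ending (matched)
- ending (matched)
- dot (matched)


Weighted minutiae match score:
  ending: not matched, +0
  dot: matched, +5 (running total 5)
  bridge: not matched, +0
  crossover: matched, +6 (running total 11)
  dot: matched, +5 (running total 16)
  trifurcation: matched, +6 (running total 22)
  ending: matched, +2 (running total 24)
  ending: matched, +2 (running total 26)
  dot: matched, +5 (running total 31)
Total score = 31
Threshold = 12; verdict = identification

31


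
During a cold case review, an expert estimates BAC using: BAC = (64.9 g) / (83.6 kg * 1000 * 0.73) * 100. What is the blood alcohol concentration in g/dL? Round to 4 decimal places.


Applying the Widmark formula:
BAC = (dose_g / (body_wt * 1000 * r)) * 100
Denominator = 83.6 * 1000 * 0.73 = 61028
BAC = (64.9 / 61028) * 100
BAC = 0.1063 g/dL

0.1063


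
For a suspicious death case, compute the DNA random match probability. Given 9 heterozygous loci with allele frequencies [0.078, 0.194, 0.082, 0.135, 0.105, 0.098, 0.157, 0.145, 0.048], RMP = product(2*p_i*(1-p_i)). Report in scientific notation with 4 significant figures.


Computing RMP for 9 loci:
Locus 1: 2 * 0.078 * 0.922 = 0.143832
Locus 2: 2 * 0.194 * 0.806 = 0.312728
Locus 3: 2 * 0.082 * 0.918 = 0.150552
Locus 4: 2 * 0.135 * 0.865 = 0.23355
Locus 5: 2 * 0.105 * 0.895 = 0.18795
Locus 6: 2 * 0.098 * 0.902 = 0.176792
Locus 7: 2 * 0.157 * 0.843 = 0.264702
Locus 8: 2 * 0.145 * 0.855 = 0.24795
Locus 9: 2 * 0.048 * 0.952 = 0.091392
RMP = 3.152e-07

3.152e-07


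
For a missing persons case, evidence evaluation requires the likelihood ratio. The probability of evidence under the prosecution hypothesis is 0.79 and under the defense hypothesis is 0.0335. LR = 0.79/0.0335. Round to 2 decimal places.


Likelihood ratio calculation:
LR = P(E|Hp) / P(E|Hd)
LR = 0.79 / 0.0335
LR = 23.58

23.58


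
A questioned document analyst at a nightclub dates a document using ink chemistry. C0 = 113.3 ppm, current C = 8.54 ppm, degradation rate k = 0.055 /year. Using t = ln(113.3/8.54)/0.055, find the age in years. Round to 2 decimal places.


Document age estimation:
C0/C = 113.3 / 8.54 = 13.266979
ln(C0/C) = 2.585278
t = 2.585278 / 0.055 = 47.01 years

47.01


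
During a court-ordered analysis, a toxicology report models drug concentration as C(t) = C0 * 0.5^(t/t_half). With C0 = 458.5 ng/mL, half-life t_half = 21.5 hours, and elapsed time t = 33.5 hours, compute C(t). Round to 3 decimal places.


Drug concentration decay:
Number of half-lives = t / t_half = 33.5 / 21.5 = 1.55814
Decay factor = 0.5^1.55814 = 0.33958862
C(t) = 458.5 * 0.33958862 = 155.701 ng/mL

155.701


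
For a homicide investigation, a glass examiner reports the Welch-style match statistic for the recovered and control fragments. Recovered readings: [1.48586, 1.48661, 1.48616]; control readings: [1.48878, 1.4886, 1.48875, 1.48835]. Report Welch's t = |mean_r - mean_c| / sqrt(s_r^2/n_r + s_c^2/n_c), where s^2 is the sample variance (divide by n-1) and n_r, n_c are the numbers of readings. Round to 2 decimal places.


Welch's t-criterion for glass RI comparison:
Recovered mean = sum / n_r = 4.45863 / 3 = 1.48621
Control mean = sum / n_c = 5.95448 / 4 = 1.48862
Recovered sample variance s_r^2 = 1.425e-07
Control sample variance s_c^2 = 3.86e-08
Welch SE (unpooled) = sqrt(s_r^2/n_r + s_c^2/n_c) = sqrt(4.75e-08 + 9.65e-09) = sqrt(5.715e-08) = 0.000239061
|mean_r - mean_c| = 0.00241
t = 0.00241 / 0.000239061 = 10.08

10.08


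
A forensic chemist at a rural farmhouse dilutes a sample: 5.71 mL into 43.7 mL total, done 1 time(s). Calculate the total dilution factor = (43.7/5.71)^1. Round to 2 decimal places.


Dilution factor calculation:
Single dilution = V_total / V_sample = 43.7 / 5.71 ≈ 7.65324
Number of dilutions = 1
Total DF = (43.7 / 5.71)^1 (full precision, rounded at the end) = 7.65

7.65


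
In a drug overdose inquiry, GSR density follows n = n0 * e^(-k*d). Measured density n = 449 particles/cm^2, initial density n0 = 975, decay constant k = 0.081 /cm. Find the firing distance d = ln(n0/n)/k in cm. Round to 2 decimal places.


GSR distance calculation:
n0/n = 975 / 449 = 2.171492
ln(n0/n) = 0.775414
d = 0.775414 / 0.081 = 9.57 cm

9.57


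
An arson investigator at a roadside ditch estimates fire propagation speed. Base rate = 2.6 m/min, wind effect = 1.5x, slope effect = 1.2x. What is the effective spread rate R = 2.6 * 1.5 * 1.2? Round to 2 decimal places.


Fire spread rate calculation:
R = R0 * wind_factor * slope_factor
= 2.6 * 1.5 * 1.2
= 3.9 * 1.2
= 4.68 m/min

4.68


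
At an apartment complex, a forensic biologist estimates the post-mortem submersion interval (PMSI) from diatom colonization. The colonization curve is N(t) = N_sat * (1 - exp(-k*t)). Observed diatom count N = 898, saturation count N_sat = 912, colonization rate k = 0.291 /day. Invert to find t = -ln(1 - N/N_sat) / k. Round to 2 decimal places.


PMSI from diatom colonization curve:
N / N_sat = 898 / 912 = 0.984649
1 - N/N_sat = 0.015351
ln(1 - N/N_sat) = -4.176575
t = -ln(1 - N/N_sat) / k = -(-4.176575) / 0.291 = 14.35 days

14.35


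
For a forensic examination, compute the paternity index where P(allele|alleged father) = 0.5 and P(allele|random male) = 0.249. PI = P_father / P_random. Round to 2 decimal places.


Paternity Index calculation:
PI = P(allele|father) / P(allele|random)
PI = 0.5 / 0.249
PI = 2.01

2.01


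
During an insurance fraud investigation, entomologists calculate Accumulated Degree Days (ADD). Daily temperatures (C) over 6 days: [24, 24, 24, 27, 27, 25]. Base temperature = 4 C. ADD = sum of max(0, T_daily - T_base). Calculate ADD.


Computing ADD day by day:
Day 1: max(0, 24 - 4) = 20
Day 2: max(0, 24 - 4) = 20
Day 3: max(0, 24 - 4) = 20
Day 4: max(0, 27 - 4) = 23
Day 5: max(0, 27 - 4) = 23
Day 6: max(0, 25 - 4) = 21
Total ADD = 127

127


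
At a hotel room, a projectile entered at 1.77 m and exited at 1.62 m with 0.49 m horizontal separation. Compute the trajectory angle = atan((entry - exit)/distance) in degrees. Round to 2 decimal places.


Bullet trajectory angle:
Height difference = 1.77 - 1.62 = 0.15 m
angle = atan(0.15 / 0.49)
angle = atan(0.306122)
angle = 17.02 degrees

17.02


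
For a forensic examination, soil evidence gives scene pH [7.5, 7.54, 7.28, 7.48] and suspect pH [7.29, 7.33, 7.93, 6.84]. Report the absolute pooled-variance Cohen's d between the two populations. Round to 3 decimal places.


Pooled-variance Cohen's d for soil pH comparison:
Scene mean = 29.8 / 4 = 7.45
Suspect mean = 29.39 / 4 = 7.3475
Scene sample variance s_s^2 = 0.013467
Suspect sample variance s_c^2 = 0.200158
Pooled variance = ((n_s-1)*s_s^2 + (n_c-1)*s_c^2) / (n_s + n_c - 2) = 0.106812
Pooled SD = sqrt(0.106812) = 0.326821
Mean difference = 0.1025
|d| = |0.1025| / 0.326821 = 0.314

0.314


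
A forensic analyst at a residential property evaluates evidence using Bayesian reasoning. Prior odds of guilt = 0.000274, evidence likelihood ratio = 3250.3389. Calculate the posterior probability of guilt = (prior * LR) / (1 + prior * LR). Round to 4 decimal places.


Bayesian evidence evaluation:
Posterior odds = prior_odds * LR = 0.000274 * 3250.3389 = 0.8905929
Posterior probability = posterior_odds / (1 + posterior_odds)
= 0.8905929 / (1 + 0.8905929)
= 0.8905929 / 1.8905929
= 0.4711

0.4711


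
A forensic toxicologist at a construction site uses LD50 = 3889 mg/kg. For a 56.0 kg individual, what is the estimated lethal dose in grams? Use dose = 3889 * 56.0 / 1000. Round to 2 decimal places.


Lethal dose calculation:
Lethal dose = LD50 * body_weight / 1000
= 3889 * 56.0 / 1000
= 217784 / 1000
= 217.78 g

217.78


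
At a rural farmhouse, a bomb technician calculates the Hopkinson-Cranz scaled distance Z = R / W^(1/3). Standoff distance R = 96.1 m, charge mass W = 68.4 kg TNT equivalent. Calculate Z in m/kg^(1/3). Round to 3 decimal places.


Scaled distance calculation:
W^(1/3) = 68.4^(1/3) = 4.089643
Z = R / W^(1/3) = 96.1 / 4.089643
Z = 23.498 m/kg^(1/3)

23.498


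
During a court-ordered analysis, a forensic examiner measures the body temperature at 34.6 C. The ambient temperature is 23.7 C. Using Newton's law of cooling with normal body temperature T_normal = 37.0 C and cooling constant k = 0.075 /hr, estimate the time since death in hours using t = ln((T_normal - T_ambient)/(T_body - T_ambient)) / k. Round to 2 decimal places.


Using Newton's law of cooling:
t = ln((T_normal - T_ambient) / (T_body - T_ambient)) / k
T_normal - T_ambient = 13.3
T_body - T_ambient = 10.9
Ratio = 1.220183
ln(ratio) = 0.199001
t = 0.199001 / 0.075 = 2.65 hours

2.65


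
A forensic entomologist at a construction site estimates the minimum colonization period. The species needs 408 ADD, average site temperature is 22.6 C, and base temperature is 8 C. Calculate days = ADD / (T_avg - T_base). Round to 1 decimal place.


Insect development time:
Effective temperature = avg_temp - T_base = 22.6 - 8 = 14.6 C
Days = ADD / effective_temp = 408 / 14.6 = 27.9 days

27.9


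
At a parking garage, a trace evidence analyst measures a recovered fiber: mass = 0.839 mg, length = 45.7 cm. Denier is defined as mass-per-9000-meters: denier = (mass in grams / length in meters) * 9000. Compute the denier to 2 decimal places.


Denier calculation:
Mass in grams = 0.839 mg / 1000 = 0.000839 g
Length in meters = 45.7 cm / 100 = 0.457 m
Linear density = mass / length = 0.000839 / 0.457 = 0.00183589 g/m
Denier = (g/m) * 9000 = 0.00183589 * 9000 = 16.52

16.52


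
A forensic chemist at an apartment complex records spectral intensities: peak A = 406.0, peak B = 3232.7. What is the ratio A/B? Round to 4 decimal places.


Spectral peak ratio:
Peak A = 406.0 counts
Peak B = 3232.7 counts
Ratio = 406.0 / 3232.7 = 0.1256

0.1256


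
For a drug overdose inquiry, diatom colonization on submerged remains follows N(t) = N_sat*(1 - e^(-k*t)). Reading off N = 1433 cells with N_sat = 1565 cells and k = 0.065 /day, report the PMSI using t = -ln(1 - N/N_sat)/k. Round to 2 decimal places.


PMSI from diatom colonization curve:
N / N_sat = 1433 / 1565 = 0.915655
1 - N/N_sat = 0.084345
ln(1 - N/N_sat) = -2.47284
t = -ln(1 - N/N_sat) / k = -(-2.47284) / 0.065 = 38.04 days

38.04


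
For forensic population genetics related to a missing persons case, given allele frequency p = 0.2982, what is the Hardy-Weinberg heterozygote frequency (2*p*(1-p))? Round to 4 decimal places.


Hardy-Weinberg heterozygote frequency:
q = 1 - p = 1 - 0.2982 = 0.7018
2pq = 2 * 0.2982 * 0.7018 = 0.4186

0.4186


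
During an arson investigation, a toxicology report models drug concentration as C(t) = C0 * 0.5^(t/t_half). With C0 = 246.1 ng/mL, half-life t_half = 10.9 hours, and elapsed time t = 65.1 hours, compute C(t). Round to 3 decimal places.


Drug concentration decay:
Number of half-lives = t / t_half = 65.1 / 10.9 = 5.972477
Decay factor = 0.5^5.972477 = 0.01592595
C(t) = 246.1 * 0.01592595 = 3.919 ng/mL

3.919


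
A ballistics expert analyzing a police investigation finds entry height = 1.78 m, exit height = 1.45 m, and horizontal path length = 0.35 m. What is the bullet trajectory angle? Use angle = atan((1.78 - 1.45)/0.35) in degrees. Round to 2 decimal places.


Bullet trajectory angle:
Height difference = 1.78 - 1.45 = 0.33 m
angle = atan(0.33 / 0.35)
angle = atan(0.942857)
angle = 43.32 degrees

43.32


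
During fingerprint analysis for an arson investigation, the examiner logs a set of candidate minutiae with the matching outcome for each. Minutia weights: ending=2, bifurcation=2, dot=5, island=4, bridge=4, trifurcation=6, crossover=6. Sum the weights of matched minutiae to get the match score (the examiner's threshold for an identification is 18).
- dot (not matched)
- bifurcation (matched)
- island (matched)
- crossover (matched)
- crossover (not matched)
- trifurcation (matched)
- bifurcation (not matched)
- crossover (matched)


Weighted minutiae match score:
  dot: not matched, +0
  bifurcation: matched, +2 (running total 2)
  island: matched, +4 (running total 6)
  crossover: matched, +6 (running total 12)
  crossover: not matched, +0
  trifurcation: matched, +6 (running total 18)
  bifurcation: not matched, +0
  crossover: matched, +6 (running total 24)
Total score = 24
Threshold = 18; verdict = identification

24


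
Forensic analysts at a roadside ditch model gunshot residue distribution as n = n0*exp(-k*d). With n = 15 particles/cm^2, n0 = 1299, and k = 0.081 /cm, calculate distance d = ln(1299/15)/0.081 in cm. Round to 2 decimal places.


GSR distance calculation:
n0/n = 1299 / 15 = 86.6
ln(n0/n) = 4.4613
d = 4.4613 / 0.081 = 55.08 cm

55.08


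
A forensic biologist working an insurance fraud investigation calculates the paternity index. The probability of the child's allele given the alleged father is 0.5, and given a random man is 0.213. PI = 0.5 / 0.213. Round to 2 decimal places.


Paternity Index calculation:
PI = P(allele|father) / P(allele|random)
PI = 0.5 / 0.213
PI = 2.35

2.35
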